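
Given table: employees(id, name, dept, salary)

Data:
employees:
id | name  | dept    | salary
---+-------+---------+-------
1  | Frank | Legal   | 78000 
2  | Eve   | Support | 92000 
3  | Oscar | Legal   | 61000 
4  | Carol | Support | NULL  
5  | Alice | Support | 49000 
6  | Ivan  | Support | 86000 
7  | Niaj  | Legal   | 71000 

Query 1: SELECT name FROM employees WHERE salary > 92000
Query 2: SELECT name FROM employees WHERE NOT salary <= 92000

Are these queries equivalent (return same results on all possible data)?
Yes, equivalent

Both queries return: []

Reason: Both filter salary > 92000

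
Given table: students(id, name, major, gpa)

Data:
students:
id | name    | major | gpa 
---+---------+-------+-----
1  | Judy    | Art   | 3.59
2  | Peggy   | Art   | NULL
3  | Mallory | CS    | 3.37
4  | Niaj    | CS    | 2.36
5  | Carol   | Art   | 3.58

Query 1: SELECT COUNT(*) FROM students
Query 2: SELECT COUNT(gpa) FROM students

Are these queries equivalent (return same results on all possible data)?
No, not equivalent

Query 1 returns: [(5,)]
Query 2 returns: [(4,)]

Reason: COUNT(*) includes NULLs, COUNT(column) excludes them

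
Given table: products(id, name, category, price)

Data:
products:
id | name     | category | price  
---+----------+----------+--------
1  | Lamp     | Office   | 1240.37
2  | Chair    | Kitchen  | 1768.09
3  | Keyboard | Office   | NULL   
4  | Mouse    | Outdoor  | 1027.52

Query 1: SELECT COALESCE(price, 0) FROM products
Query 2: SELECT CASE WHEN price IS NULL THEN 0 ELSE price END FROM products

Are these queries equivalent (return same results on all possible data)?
Yes, equivalent

Both queries return: [(0,), (1027.52,), (1240.37,), (1768.09,)]

Reason: COALESCE vs CASE for NULL handling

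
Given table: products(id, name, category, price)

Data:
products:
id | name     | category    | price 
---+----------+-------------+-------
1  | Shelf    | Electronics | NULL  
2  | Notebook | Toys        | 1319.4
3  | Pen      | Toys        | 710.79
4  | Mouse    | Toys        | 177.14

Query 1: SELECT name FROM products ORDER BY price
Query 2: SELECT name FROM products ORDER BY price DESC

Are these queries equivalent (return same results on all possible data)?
No, not equivalent

Query 1 returns: [('Shelf',), ('Mouse',), ('Pen',), ('Notebook',)]
Query 2 returns: [('Notebook',), ('Pen',), ('Mouse',), ('Shelf',)]

Reason: ASC vs DESC gives opposite ordering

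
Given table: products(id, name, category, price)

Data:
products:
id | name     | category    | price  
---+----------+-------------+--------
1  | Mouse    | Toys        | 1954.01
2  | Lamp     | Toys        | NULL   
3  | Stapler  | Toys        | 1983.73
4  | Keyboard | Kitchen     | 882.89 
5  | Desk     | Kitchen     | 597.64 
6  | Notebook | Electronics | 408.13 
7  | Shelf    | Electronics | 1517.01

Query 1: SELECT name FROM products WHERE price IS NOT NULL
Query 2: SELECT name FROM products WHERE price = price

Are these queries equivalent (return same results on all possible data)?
Yes, equivalent

Both queries return: [('Desk',), ('Keyboard',), ('Mouse',), ('Notebook',), ('Shelf',), ('Stapler',)]

Reason: IS NOT NULL vs self-equality (both exclude NULLs)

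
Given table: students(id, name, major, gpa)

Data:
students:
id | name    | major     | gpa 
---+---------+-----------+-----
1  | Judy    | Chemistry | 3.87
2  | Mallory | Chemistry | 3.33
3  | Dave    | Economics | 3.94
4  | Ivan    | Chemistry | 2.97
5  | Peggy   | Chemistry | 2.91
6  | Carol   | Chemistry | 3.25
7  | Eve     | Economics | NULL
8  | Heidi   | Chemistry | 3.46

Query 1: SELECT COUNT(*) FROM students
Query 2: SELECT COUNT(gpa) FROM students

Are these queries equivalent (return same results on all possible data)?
No, not equivalent

Query 1 returns: [(8,)]
Query 2 returns: [(7,)]

Reason: COUNT(*) includes NULLs, COUNT(column) excludes them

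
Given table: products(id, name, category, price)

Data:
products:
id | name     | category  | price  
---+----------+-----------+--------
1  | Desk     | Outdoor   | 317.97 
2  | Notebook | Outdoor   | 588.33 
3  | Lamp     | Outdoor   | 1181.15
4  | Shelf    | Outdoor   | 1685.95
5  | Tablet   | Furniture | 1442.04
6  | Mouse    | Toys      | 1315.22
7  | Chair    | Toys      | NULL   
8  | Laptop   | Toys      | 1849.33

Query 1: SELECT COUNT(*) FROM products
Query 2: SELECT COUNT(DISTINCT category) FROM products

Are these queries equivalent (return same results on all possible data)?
No, not equivalent

Query 1 returns: [(8,)]
Query 2 returns: [(3,)]

Reason: COUNT(*) counts rows, COUNT(DISTINCT category) counts unique categorys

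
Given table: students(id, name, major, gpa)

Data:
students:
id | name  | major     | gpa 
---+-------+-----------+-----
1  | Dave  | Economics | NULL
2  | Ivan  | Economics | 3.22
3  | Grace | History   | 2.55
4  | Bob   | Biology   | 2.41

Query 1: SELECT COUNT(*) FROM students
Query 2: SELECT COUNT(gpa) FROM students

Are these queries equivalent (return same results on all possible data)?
No, not equivalent

Query 1 returns: [(4,)]
Query 2 returns: [(3,)]

Reason: COUNT(*) includes NULLs, COUNT(column) excludes them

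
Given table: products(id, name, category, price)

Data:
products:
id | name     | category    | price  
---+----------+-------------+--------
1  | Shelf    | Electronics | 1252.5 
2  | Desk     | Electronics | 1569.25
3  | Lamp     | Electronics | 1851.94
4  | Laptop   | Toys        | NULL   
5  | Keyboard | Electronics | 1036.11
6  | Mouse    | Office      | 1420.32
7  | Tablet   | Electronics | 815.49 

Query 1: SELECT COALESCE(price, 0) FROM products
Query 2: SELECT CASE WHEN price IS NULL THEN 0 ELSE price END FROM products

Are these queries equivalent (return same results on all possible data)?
Yes, equivalent

Both queries return: [(0,), (815.49,), (1036.11,), (1252.5,), (1420.32,), (1569.25,), (1851.94,)]

Reason: COALESCE vs CASE for NULL handling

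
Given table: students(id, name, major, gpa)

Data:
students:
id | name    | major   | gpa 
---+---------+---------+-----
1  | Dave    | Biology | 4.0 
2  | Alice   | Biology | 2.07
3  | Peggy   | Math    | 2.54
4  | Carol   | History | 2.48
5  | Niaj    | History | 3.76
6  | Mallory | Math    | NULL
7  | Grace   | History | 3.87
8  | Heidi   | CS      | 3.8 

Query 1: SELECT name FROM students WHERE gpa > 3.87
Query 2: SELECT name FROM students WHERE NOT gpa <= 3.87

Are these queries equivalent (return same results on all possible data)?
Yes, equivalent

Both queries return: [('Dave',)]

Reason: Both filter gpa > 3.87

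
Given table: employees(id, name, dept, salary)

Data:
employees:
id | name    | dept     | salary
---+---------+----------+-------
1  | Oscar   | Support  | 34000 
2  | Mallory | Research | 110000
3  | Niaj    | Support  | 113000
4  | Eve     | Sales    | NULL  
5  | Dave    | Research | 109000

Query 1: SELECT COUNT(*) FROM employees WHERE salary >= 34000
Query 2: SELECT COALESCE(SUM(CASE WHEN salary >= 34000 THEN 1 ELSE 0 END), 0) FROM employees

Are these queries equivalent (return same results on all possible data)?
Yes, equivalent

Both queries return: [(4,)]

Reason: COUNT with WHERE vs conditional SUM (COALESCE handles empty-table NULL)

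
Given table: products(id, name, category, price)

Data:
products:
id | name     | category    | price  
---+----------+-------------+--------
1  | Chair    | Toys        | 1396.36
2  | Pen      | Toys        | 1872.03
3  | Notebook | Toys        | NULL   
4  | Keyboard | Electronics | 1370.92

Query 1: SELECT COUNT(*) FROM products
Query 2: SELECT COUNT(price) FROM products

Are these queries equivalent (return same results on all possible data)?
No, not equivalent

Query 1 returns: [(4,)]
Query 2 returns: [(3,)]

Reason: COUNT(*) includes NULLs, COUNT(column) excludes them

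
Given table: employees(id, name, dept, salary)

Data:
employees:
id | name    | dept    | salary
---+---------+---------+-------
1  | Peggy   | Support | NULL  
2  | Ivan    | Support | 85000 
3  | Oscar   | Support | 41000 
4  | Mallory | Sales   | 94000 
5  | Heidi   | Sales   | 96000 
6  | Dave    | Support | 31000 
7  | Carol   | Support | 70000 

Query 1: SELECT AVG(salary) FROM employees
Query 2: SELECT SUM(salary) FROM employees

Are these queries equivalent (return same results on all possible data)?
No, not equivalent

Query 1 returns: [(69500.0,)]
Query 2 returns: [(417000,)]

Reason: AVG vs SUM give different aggregate values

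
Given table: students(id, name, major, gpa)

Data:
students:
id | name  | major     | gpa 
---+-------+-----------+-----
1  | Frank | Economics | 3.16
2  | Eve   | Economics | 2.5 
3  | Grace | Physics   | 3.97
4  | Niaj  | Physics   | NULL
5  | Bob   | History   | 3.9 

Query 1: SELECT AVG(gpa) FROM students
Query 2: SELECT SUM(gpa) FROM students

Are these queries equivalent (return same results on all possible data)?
No, not equivalent

Query 1 returns: [(3.3825000000000003,)]
Query 2 returns: [(13.530000000000001,)]

Reason: AVG vs SUM give different aggregate values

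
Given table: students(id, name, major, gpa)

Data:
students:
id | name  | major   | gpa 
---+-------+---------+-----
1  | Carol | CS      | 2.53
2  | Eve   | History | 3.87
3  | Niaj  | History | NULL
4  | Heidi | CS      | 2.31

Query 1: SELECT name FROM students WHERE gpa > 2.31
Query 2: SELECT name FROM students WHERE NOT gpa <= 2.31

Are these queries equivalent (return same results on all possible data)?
Yes, equivalent

Both queries return: [('Carol',), ('Eve',)]

Reason: Both filter gpa > 2.31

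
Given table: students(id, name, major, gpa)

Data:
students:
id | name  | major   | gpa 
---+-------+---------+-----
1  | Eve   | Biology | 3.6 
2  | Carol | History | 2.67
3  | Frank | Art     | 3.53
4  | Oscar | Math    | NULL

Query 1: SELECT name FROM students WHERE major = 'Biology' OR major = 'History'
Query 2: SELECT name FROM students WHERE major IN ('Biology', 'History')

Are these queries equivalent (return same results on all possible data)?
Yes, equivalent

Both queries return: [('Carol',), ('Eve',)]

Reason: OR vs IN are equivalent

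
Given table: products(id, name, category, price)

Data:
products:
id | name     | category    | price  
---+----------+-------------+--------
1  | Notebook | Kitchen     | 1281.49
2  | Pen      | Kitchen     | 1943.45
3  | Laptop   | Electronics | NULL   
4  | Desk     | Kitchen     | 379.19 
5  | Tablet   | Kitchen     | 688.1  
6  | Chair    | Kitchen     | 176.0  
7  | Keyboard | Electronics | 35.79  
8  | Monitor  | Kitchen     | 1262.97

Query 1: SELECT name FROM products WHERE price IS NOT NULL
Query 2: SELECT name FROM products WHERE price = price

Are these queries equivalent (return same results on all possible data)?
Yes, equivalent

Both queries return: [('Chair',), ('Desk',), ('Keyboard',), ('Monitor',), ('Notebook',), ('Pen',), ('Tablet',)]

Reason: IS NOT NULL vs self-equality (both exclude NULLs)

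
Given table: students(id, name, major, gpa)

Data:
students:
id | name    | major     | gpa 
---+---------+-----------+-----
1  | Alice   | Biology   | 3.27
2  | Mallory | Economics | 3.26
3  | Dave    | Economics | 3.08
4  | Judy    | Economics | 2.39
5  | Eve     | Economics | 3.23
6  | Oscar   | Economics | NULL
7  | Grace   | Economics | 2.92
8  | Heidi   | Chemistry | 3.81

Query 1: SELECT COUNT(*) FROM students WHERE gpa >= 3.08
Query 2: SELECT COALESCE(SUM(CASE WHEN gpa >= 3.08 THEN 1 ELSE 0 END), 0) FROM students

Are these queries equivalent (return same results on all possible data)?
Yes, equivalent

Both queries return: [(5,)]

Reason: COUNT with WHERE vs conditional SUM (COALESCE handles empty-table NULL)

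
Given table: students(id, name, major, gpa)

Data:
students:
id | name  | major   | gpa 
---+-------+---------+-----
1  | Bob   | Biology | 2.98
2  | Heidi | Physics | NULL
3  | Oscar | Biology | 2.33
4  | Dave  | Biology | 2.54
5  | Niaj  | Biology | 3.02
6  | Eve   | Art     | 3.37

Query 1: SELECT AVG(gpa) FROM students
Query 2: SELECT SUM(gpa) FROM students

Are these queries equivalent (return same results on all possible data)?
No, not equivalent

Query 1 returns: [(2.848,)]
Query 2 returns: [(14.24,)]

Reason: AVG vs SUM give different aggregate values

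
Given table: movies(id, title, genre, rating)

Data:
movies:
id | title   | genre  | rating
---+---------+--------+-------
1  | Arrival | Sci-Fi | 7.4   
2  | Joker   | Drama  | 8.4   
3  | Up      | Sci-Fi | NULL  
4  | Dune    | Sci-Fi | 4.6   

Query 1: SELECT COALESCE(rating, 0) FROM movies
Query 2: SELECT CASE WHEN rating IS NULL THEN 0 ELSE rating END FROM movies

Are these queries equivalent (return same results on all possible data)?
Yes, equivalent

Both queries return: [(0,), (4.6,), (7.4,), (8.4,)]

Reason: COALESCE vs CASE for NULL handling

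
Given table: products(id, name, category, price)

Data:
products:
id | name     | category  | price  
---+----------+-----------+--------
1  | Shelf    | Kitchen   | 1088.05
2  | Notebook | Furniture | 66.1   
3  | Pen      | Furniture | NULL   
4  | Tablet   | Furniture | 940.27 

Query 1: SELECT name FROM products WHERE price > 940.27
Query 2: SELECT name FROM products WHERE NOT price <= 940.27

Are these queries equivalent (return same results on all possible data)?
Yes, equivalent

Both queries return: [('Shelf',)]

Reason: Both filter price > 940.27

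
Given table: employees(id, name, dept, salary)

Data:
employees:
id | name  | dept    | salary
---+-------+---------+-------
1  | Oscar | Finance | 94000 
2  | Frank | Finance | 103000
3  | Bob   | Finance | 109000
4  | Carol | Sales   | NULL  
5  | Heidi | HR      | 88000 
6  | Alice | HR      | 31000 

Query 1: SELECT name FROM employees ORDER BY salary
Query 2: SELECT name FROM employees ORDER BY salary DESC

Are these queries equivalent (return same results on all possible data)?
No, not equivalent

Query 1 returns: [('Carol',), ('Alice',), ('Heidi',), ('Oscar',), ('Frank',), ('Bob',)]
Query 2 returns: [('Bob',), ('Frank',), ('Oscar',), ('Heidi',), ('Alice',), ('Carol',)]

Reason: ASC vs DESC gives opposite ordering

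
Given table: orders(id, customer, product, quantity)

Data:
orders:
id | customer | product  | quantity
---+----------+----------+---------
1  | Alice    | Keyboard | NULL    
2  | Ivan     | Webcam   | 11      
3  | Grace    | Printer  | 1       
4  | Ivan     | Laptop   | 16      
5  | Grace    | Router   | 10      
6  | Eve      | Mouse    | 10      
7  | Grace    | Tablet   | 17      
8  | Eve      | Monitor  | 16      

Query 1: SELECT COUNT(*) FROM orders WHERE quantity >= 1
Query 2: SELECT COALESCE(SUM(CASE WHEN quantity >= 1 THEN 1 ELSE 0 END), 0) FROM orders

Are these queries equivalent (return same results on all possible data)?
Yes, equivalent

Both queries return: [(7,)]

Reason: COUNT with WHERE vs conditional SUM (COALESCE handles empty-table NULL)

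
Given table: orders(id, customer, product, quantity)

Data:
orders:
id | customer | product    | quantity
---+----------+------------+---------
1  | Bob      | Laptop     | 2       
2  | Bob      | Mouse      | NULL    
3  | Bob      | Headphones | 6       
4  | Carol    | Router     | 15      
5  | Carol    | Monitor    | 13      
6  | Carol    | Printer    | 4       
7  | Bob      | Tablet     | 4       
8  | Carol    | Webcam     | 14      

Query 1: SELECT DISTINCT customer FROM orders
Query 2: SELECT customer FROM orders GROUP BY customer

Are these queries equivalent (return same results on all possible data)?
Yes, equivalent

Both queries return: [('Bob',), ('Carol',)]

Reason: Both get unique customers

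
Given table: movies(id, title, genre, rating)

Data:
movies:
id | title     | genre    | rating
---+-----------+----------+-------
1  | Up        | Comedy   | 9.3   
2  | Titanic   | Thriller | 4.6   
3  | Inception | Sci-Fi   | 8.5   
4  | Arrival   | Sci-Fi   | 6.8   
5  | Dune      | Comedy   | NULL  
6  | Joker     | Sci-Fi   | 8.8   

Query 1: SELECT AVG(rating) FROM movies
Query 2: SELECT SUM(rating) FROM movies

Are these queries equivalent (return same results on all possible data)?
No, not equivalent

Query 1 returns: [(7.6,)]
Query 2 returns: [(38.0,)]

Reason: AVG vs SUM give different aggregate values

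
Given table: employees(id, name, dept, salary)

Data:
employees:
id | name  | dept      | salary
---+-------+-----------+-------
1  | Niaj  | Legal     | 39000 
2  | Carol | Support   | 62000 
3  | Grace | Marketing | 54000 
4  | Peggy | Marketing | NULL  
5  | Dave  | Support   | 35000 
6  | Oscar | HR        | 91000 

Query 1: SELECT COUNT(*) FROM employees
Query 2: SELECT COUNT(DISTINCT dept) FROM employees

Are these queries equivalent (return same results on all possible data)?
No, not equivalent

Query 1 returns: [(6,)]
Query 2 returns: [(4,)]

Reason: COUNT(*) counts rows, COUNT(DISTINCT dept) counts unique depts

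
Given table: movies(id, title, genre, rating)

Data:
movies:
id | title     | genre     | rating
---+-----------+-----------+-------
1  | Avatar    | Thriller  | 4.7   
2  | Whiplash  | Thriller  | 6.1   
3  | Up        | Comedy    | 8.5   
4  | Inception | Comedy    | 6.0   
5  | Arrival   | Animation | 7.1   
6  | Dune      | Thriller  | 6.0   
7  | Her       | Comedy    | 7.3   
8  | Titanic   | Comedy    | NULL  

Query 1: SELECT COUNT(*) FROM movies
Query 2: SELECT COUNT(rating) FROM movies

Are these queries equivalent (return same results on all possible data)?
No, not equivalent

Query 1 returns: [(8,)]
Query 2 returns: [(7,)]

Reason: COUNT(*) includes NULLs, COUNT(column) excludes them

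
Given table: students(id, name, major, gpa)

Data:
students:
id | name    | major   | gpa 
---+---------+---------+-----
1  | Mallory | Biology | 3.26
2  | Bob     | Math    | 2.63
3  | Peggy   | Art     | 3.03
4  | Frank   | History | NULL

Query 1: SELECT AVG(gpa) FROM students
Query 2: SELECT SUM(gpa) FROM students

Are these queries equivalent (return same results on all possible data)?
No, not equivalent

Query 1 returns: [(2.973333333333333,)]
Query 2 returns: [(8.92,)]

Reason: AVG vs SUM give different aggregate values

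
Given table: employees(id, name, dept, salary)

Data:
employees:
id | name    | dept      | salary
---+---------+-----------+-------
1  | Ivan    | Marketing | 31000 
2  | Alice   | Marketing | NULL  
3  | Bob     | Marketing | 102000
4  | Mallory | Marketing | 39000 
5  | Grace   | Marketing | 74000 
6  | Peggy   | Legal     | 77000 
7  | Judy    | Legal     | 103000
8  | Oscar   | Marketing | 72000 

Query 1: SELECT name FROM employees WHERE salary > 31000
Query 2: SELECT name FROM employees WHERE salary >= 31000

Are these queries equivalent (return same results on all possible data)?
No, not equivalent

Query 1 returns: [('Bob',), ('Mallory',), ('Grace',), ('Peggy',), ('Judy',), ('Oscar',)]
Query 2 returns: [('Ivan',), ('Bob',), ('Mallory',), ('Grace',), ('Peggy',), ('Judy',), ('Oscar',)]

Reason: > vs >= gives different results when salary = 31000 exists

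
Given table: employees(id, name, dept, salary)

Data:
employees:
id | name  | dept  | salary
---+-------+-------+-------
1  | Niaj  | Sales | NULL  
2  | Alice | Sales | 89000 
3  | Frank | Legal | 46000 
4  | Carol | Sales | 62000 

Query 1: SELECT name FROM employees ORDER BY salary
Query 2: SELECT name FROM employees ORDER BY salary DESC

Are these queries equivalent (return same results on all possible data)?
No, not equivalent

Query 1 returns: [('Niaj',), ('Frank',), ('Carol',), ('Alice',)]
Query 2 returns: [('Alice',), ('Carol',), ('Frank',), ('Niaj',)]

Reason: ASC vs DESC gives opposite ordering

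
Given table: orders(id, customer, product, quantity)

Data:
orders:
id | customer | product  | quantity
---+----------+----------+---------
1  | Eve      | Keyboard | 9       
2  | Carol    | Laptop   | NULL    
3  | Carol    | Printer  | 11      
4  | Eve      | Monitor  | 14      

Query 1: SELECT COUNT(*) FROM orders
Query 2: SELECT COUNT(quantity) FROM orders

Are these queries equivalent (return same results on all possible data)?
No, not equivalent

Query 1 returns: [(4,)]
Query 2 returns: [(3,)]

Reason: COUNT(*) includes NULLs, COUNT(column) excludes them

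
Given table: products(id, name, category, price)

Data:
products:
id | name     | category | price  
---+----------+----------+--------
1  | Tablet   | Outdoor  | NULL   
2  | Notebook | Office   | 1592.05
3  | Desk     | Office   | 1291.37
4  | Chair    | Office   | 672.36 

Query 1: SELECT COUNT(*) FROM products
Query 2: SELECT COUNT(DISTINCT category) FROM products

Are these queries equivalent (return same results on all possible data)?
No, not equivalent

Query 1 returns: [(4,)]
Query 2 returns: [(2,)]

Reason: COUNT(*) counts rows, COUNT(DISTINCT category) counts unique categorys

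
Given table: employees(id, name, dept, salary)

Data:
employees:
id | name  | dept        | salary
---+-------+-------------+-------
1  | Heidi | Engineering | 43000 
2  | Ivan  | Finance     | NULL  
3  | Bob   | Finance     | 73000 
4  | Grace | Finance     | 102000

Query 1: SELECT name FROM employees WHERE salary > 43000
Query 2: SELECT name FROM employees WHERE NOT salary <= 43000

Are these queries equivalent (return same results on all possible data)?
Yes, equivalent

Both queries return: [('Bob',), ('Grace',)]

Reason: Both filter salary > 43000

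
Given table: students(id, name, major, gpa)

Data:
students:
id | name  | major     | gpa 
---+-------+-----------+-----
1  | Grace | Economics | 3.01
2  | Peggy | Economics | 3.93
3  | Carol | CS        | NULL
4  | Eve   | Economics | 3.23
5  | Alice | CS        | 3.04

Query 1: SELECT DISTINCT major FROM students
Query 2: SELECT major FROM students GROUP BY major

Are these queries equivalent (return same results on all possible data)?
Yes, equivalent

Both queries return: [('CS',), ('Economics',)]

Reason: Both get unique majors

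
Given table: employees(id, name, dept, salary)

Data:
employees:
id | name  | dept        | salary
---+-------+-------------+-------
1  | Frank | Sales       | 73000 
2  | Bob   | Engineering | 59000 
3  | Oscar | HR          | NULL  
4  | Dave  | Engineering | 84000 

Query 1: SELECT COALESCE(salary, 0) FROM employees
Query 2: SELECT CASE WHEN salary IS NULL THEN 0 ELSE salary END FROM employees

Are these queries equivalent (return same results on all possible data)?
Yes, equivalent

Both queries return: [(0,), (59000,), (73000,), (84000,)]

Reason: COALESCE vs CASE for NULL handling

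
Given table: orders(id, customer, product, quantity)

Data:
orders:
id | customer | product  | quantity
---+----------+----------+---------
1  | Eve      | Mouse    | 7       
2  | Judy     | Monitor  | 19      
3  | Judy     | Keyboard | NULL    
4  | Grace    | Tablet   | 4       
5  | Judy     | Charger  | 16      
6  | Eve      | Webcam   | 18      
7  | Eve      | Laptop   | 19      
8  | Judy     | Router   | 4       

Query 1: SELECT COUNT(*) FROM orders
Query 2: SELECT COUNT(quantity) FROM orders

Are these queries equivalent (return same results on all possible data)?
No, not equivalent

Query 1 returns: [(8,)]
Query 2 returns: [(7,)]

Reason: COUNT(*) includes NULLs, COUNT(column) excludes them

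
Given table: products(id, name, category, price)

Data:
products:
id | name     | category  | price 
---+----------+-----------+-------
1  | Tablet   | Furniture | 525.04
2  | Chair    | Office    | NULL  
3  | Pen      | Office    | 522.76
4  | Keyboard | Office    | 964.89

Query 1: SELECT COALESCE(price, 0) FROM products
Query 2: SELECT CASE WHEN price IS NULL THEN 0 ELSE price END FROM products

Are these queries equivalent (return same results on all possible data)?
Yes, equivalent

Both queries return: [(0,), (522.76,), (525.04,), (964.89,)]

Reason: COALESCE vs CASE for NULL handling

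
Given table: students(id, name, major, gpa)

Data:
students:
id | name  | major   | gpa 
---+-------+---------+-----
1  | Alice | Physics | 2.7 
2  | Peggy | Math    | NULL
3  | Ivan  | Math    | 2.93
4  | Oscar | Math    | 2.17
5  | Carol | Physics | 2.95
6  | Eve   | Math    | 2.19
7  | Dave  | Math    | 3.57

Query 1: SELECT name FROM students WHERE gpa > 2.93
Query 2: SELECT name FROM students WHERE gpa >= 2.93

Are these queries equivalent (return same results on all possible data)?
No, not equivalent

Query 1 returns: [('Carol',), ('Dave',)]
Query 2 returns: [('Ivan',), ('Carol',), ('Dave',)]

Reason: > vs >= gives different results when gpa = 2.93 exists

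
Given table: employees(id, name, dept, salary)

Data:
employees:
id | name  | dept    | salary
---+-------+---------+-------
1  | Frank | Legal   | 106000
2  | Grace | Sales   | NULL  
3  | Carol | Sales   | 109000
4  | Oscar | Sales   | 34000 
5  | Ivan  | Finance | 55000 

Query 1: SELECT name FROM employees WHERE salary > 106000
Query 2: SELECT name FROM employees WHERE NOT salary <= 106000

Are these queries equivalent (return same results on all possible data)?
Yes, equivalent

Both queries return: [('Carol',)]

Reason: Both filter salary > 106000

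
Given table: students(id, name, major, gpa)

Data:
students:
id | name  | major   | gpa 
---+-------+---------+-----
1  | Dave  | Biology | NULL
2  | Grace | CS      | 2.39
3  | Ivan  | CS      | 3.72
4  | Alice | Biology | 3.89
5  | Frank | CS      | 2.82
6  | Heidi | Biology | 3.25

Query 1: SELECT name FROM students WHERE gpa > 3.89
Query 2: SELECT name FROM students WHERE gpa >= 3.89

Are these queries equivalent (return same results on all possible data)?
No, not equivalent

Query 1 returns: []
Query 2 returns: [('Alice',)]

Reason: > vs >= gives different results when gpa = 3.89 exists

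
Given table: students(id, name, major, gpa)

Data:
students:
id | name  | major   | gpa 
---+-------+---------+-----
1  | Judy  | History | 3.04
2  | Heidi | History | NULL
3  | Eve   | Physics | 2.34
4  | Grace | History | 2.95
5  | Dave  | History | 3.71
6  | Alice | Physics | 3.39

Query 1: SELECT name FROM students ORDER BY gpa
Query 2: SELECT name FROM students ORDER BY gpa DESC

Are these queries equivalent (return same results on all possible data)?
No, not equivalent

Query 1 returns: [('Heidi',), ('Eve',), ('Grace',), ('Judy',), ('Alice',), ('Dave',)]
Query 2 returns: [('Dave',), ('Alice',), ('Judy',), ('Grace',), ('Eve',), ('Heidi',)]

Reason: ASC vs DESC gives opposite ordering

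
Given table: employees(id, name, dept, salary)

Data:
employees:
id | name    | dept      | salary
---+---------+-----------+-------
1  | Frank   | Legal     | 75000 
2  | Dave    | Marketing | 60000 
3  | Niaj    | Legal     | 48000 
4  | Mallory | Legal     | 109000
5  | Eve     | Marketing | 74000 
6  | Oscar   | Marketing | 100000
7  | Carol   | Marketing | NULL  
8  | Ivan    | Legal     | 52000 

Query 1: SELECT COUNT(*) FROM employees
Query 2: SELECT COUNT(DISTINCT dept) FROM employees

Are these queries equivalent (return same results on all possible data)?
No, not equivalent

Query 1 returns: [(8,)]
Query 2 returns: [(2,)]

Reason: COUNT(*) counts rows, COUNT(DISTINCT dept) counts unique depts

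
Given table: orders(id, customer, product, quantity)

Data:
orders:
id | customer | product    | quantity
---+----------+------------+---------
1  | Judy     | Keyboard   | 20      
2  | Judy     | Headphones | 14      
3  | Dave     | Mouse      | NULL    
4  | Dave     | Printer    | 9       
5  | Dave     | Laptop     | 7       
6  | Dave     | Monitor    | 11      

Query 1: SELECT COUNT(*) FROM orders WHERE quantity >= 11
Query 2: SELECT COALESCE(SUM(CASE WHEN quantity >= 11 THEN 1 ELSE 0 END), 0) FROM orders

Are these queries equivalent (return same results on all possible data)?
Yes, equivalent

Both queries return: [(3,)]

Reason: COUNT with WHERE vs conditional SUM (COALESCE handles empty-table NULL)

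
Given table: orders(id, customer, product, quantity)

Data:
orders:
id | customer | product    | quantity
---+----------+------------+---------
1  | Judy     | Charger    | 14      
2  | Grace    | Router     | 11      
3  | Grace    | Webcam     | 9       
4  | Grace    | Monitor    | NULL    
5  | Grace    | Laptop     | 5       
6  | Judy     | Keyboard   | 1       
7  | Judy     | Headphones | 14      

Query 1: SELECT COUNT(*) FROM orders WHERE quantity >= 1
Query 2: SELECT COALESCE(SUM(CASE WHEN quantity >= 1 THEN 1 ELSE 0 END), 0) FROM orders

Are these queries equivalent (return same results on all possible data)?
Yes, equivalent

Both queries return: [(6,)]

Reason: COUNT with WHERE vs conditional SUM (COALESCE handles empty-table NULL)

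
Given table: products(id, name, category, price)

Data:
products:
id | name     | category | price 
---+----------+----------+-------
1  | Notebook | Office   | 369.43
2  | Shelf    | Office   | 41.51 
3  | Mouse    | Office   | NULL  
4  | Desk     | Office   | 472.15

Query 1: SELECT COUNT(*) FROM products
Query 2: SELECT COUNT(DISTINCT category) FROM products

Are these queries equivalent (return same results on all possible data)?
No, not equivalent

Query 1 returns: [(4,)]
Query 2 returns: [(1,)]

Reason: COUNT(*) counts rows, COUNT(DISTINCT category) counts unique categorys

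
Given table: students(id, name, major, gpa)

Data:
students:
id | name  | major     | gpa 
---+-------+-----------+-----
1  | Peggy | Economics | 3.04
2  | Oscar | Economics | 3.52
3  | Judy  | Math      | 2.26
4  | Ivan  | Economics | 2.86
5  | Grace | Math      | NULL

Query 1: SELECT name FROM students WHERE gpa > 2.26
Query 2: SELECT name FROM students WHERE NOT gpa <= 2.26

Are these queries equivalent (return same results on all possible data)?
Yes, equivalent

Both queries return: [('Ivan',), ('Oscar',), ('Peggy',)]

Reason: Both filter gpa > 2.26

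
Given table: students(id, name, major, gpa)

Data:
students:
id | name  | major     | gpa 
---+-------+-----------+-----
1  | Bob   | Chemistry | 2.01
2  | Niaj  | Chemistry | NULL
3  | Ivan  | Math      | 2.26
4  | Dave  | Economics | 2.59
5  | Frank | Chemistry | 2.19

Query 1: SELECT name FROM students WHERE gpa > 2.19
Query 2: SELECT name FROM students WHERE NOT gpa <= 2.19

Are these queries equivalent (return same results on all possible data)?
Yes, equivalent

Both queries return: [('Dave',), ('Ivan',)]

Reason: Both filter gpa > 2.19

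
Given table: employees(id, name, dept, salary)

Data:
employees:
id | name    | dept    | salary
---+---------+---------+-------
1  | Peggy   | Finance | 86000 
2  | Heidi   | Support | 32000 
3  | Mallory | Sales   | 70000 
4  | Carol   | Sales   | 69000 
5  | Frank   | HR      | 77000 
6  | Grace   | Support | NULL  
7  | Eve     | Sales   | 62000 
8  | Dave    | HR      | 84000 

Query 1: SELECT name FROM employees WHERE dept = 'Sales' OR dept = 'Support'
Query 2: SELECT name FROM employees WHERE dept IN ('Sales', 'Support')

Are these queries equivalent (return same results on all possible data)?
Yes, equivalent

Both queries return: [('Carol',), ('Eve',), ('Grace',), ('Heidi',), ('Mallory',)]

Reason: OR vs IN are equivalent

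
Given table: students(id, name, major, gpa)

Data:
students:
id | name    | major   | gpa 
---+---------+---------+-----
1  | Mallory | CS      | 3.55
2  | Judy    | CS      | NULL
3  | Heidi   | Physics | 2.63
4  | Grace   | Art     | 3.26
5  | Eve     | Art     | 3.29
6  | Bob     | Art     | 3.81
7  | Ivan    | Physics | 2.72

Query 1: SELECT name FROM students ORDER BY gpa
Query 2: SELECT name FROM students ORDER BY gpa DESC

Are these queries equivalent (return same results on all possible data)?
No, not equivalent

Query 1 returns: [('Judy',), ('Heidi',), ('Ivan',), ('Grace',), ('Eve',), ('Mallory',), ('Bob',)]
Query 2 returns: [('Bob',), ('Mallory',), ('Eve',), ('Grace',), ('Ivan',), ('Heidi',), ('Judy',)]

Reason: ASC vs DESC gives opposite ordering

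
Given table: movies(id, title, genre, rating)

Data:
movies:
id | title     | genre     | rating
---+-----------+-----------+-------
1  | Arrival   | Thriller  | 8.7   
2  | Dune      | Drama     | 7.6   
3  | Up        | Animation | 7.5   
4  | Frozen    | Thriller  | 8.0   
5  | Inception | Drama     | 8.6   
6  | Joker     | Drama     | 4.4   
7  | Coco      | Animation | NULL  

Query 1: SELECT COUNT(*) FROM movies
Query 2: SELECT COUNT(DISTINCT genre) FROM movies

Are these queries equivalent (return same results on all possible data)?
No, not equivalent

Query 1 returns: [(7,)]
Query 2 returns: [(3,)]

Reason: COUNT(*) counts rows, COUNT(DISTINCT genre) counts unique genres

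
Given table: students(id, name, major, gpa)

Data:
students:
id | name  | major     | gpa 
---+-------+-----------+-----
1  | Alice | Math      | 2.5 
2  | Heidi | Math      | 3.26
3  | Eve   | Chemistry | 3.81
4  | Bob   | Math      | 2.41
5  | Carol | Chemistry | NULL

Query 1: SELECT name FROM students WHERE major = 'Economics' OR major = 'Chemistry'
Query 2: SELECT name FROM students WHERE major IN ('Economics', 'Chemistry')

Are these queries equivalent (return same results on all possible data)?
Yes, equivalent

Both queries return: [('Carol',), ('Eve',)]

Reason: OR vs IN are equivalent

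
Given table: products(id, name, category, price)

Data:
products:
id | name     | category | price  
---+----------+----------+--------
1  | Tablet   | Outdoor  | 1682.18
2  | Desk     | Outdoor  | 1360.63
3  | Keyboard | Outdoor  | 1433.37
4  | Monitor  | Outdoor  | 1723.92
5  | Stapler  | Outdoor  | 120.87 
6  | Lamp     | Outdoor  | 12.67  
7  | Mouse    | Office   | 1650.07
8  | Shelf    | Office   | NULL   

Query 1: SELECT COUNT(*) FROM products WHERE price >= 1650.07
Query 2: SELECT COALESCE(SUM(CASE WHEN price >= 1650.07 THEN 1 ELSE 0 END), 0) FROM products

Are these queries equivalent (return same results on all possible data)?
Yes, equivalent

Both queries return: [(3,)]

Reason: COUNT with WHERE vs conditional SUM (COALESCE handles empty-table NULL)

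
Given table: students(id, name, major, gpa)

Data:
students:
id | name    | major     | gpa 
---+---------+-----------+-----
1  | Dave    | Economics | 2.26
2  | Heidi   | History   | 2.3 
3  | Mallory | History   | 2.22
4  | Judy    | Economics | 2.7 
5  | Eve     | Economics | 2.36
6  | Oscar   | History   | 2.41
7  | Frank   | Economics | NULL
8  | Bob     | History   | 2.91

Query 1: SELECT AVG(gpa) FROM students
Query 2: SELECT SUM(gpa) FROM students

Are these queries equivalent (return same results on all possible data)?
No, not equivalent

Query 1 returns: [(2.4514285714285715,)]
Query 2 returns: [(17.16,)]

Reason: AVG vs SUM give different aggregate values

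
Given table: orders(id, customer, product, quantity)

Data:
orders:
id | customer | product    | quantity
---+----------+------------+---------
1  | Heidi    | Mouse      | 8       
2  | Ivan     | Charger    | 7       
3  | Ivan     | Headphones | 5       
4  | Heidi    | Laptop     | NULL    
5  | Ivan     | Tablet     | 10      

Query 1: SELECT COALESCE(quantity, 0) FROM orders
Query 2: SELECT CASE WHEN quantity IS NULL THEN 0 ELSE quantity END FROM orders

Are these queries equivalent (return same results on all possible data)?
Yes, equivalent

Both queries return: [(0,), (5,), (7,), (8,), (10,)]

Reason: COALESCE vs CASE for NULL handling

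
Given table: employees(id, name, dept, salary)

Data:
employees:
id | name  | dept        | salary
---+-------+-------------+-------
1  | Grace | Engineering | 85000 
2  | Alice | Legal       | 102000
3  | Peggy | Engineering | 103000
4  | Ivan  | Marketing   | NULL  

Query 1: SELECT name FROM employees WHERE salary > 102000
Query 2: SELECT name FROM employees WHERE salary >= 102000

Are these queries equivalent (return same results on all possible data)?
No, not equivalent

Query 1 returns: [('Peggy',)]
Query 2 returns: [('Alice',), ('Peggy',)]

Reason: > vs >= gives different results when salary = 102000 exists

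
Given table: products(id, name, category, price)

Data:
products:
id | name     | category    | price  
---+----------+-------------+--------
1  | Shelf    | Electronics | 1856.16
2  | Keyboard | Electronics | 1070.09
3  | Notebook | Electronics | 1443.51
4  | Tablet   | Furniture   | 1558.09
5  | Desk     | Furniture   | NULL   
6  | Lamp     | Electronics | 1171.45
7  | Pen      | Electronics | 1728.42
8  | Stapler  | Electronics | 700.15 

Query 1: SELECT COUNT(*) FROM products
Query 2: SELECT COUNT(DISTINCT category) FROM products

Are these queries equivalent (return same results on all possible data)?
No, not equivalent

Query 1 returns: [(8,)]
Query 2 returns: [(2,)]

Reason: COUNT(*) counts rows, COUNT(DISTINCT category) counts unique categorys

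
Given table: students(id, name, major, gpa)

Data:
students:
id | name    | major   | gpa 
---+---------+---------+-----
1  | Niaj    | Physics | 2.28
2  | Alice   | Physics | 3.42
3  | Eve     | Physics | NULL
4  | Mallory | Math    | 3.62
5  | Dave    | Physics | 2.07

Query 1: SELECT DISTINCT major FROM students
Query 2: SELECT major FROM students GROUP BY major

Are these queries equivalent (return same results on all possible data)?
Yes, equivalent

Both queries return: [('Math',), ('Physics',)]

Reason: Both get unique majors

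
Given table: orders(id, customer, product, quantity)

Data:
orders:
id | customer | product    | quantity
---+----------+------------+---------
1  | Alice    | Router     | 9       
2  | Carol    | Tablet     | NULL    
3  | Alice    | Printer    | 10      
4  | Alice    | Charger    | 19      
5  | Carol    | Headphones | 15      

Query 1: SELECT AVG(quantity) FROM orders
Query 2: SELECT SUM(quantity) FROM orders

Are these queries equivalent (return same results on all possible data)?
No, not equivalent

Query 1 returns: [(13.25,)]
Query 2 returns: [(53,)]

Reason: AVG vs SUM give different aggregate values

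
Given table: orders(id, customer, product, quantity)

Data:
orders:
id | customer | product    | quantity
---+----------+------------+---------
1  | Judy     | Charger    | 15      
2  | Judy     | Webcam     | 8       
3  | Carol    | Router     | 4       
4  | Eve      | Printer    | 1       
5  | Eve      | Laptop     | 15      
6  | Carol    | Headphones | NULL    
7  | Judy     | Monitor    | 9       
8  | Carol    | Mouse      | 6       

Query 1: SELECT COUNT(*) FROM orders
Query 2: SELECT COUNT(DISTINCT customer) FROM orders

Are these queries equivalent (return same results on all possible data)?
No, not equivalent

Query 1 returns: [(8,)]
Query 2 returns: [(3,)]

Reason: COUNT(*) counts rows, COUNT(DISTINCT customer) counts unique customers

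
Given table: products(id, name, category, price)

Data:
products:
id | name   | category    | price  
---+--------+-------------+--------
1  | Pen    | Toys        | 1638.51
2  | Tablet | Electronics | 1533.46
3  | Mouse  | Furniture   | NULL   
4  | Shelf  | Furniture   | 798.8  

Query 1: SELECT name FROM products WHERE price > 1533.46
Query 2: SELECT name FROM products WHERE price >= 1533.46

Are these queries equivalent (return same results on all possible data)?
No, not equivalent

Query 1 returns: [('Pen',)]
Query 2 returns: [('Pen',), ('Tablet',)]

Reason: > vs >= gives different results when price = 1533.46 exists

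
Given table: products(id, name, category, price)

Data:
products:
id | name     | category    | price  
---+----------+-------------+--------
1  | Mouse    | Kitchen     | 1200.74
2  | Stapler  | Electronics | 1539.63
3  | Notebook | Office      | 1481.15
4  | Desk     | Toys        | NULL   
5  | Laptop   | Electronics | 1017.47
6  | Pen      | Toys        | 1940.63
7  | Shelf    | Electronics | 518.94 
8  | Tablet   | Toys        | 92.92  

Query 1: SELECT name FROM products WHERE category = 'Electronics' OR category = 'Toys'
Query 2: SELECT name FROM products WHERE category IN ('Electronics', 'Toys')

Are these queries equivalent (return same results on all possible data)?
Yes, equivalent

Both queries return: [('Desk',), ('Laptop',), ('Pen',), ('Shelf',), ('Stapler',), ('Tablet',)]

Reason: OR vs IN are equivalent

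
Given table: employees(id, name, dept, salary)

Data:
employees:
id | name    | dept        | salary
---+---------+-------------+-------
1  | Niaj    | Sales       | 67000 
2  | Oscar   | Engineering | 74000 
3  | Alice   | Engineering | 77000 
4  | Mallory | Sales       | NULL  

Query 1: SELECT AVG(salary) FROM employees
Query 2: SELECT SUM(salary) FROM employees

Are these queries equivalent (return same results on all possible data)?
No, not equivalent

Query 1 returns: [(72666.66666666667,)]
Query 2 returns: [(218000,)]

Reason: AVG vs SUM give different aggregate values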